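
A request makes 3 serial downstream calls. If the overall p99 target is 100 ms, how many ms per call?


Formula: per_stage = total_budget / stages
per_stage = 100 / 3
per_stage = 33.33 ms

33.33 ms


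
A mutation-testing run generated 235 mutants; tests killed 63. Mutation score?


Mutation score = killed / total * 100
Mutation score = 63 / 235 * 100
Mutation score = 26.81%

26.81%


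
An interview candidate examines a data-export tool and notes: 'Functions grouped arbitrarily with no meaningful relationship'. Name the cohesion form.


Reasoning: Worst: random grouping
Type: Coincidental cohesion

Coincidental cohesion


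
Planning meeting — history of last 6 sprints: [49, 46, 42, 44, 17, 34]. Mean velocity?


Formula: Avg velocity = Total points / Number of sprints
Points: [49, 46, 42, 44, 17, 34]
Sum = 49 + 46 + 42 + 44 + 17 + 34 = 232
Avg velocity = 232 / 6 = 38.67 points/sprint

38.67 points/sprint


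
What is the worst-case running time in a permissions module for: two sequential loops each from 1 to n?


Reasoning: sequential dominates: O(n) + O(n) = O(n)
Complexity: O(n)

O(n)


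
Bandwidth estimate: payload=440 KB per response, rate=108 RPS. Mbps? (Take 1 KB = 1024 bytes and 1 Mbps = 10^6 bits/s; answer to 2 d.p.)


Formula: Mbps = payload_bytes * RPS * 8 / 1e6
Payload per request = 440 KB = 440 * 1024 = 450560 bytes
Total bytes/sec = 450560 * 108 = 48660480
Total bits/sec = 48660480 * 8 = 389283840
Mbps = 389283840 / 1e6 = 389.28

389.28 Mbps


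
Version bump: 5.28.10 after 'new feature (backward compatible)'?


Current: 5.28.10
Change category: 'new feature (backward compatible)' → minor bump
SemVer rule: minor bump → increment MINOR, reset PATCH to 0 (MAJOR unchanged)
New: 5.29.0

5.29.0


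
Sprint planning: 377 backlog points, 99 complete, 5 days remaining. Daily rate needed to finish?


Formula: Required rate = Remaining points / Days left
Remaining = 377 - 99 = 278 points
Required rate = 278 / 5 = 55.6 points/day

55.6 points/day


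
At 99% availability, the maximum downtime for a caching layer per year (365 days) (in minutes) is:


Formula: allowed downtime = period * (100 - SLA) / 100
Period (year (365 days)) = 525600 minutes
Unavailability fraction = (100 - 99.0) / 100
Allowed downtime = 525600 * (100 - 99.0) / 100
Allowed downtime = 5256.0 minutes

5256.0 minutes


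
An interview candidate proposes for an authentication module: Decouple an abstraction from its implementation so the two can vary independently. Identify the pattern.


This matches the Bridge pattern

Bridge


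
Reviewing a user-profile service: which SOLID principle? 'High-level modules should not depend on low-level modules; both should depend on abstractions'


This describes the Dependency Inversion Principle (DIP)

Dependency Inversion Principle (DIP)


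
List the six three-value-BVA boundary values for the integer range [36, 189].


Range: [36, 189]
Boundaries: just below min, min, min+1, max-1, max, just above max
Values: [35, 36, 37, 188, 189, 190]

[35, 36, 37, 188, 189, 190]


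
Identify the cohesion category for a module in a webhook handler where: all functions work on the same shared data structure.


Reasoning: Functions share data
Type: Communicational cohesion

Communicational cohesion


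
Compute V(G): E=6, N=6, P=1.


Formula: V(G) = E - N + 2P
V(G) = 6 - 6 + 2*1
V(G) = 0 + 2
V(G) = 2

2


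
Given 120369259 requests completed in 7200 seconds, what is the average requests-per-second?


Formula: throughput = requests / seconds
throughput = 120369259 / 7200
throughput = 16717.95 requests/second

16717.95 requests/second


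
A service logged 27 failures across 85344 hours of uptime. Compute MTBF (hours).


Formula: MTBF = Total operating time / Number of failures
MTBF = 85344 / 27
MTBF = 3160.89 hours

3160.89 hours


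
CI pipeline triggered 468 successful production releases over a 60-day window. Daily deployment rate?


Formula: deployments per day = releases / days
= 468 / 60
= 7.8 deploys/day
(equivalently, 54.6 deploys/week)

7.8 deploys/day


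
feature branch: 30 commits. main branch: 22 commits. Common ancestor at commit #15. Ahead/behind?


Common ancestor: commit #15
feature commits after divergence: 30 - 15 = 15
main commits after divergence: 22 - 15 = 7
feature is 15 commits ahead of main
main is 7 commits ahead of feature

feature ahead: 15, main ahead: 7


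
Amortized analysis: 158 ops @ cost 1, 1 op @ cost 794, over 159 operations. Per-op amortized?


Formula: Amortized cost = Total cost / Operations
Total cost = (158 * 1) + (1 * 794)
Total cost = 158 + 794 = 952
Amortized = 952 / 159 = 5.9874

5.9874


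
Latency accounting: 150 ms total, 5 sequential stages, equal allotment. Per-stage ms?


Formula: per_stage = total_budget / stages
per_stage = 150 / 5
per_stage = 30.0 ms

30.0 ms


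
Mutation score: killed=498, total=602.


Mutation score = killed / total * 100
Mutation score = 498 / 602 * 100
Mutation score = 82.72%

82.72%


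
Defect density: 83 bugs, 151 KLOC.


Defect density = defects / KLOC
Defect density = 83 / 151
Defect density = 0.55 defects/KLOC

0.55 defects/KLOC


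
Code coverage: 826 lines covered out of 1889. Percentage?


Coverage = covered / total * 100
Coverage = 826 / 1889 * 100
Coverage = 43.73%

43.73%


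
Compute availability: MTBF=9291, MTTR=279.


Availability = MTBF / (MTBF + MTTR)
Availability = 9291 / (9291 + 279)
Availability = 9291 / 9570
Availability = 97.0846%

97.0846%


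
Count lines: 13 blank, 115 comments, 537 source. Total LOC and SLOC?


Total LOC = blank + comment + code
Total LOC = 13 + 115 + 537 = 665
SLOC (source only) = code = 537

Total LOC: 665, SLOC: 537


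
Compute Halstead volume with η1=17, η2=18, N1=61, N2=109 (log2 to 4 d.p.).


Formula: V = N * log2(η), where N = N1 + N2 and η = η1 + η2
η = 17 + 18 = 35
N = 61 + 109 = 170
log2(35) ≈ 5.1293
V = 170 * 5.1293 = 871.98

871.98


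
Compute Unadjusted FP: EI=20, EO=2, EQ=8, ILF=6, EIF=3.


UFP = EI*4 + EO*5 + EQ*4 + ILF*10 + EIF*7
UFP = 20*4 + 2*5 + 8*4 + 6*10 + 3*7
UFP = 80 + 10 + 32 + 60 + 21
UFP = 203

203


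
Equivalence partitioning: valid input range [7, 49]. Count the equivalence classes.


Valid range: [7, 49]
Class 1: x < 7 — invalid
Class 2: 7 ≤ x ≤ 49 — valid
Class 3: x > 49 — invalid
Total equivalence classes: 3

3 equivalence classes


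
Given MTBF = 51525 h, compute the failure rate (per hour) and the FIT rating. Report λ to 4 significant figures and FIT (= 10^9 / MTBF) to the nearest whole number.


Formula: λ = 1 / MTBF; FIT = λ × 1e9 = 1e9 / MTBF
λ = 1 / 51525 ≈ 1.941e-05 failures/hour
FIT = 1e9 / 51525 ≈ 19408 failures per 1e9 hours (nearest whole number)

λ = 1.941e-05 /h, FIT = 19408


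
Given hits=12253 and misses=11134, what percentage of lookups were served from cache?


Formula: hit rate = hits / (hits + misses) * 100
hit rate = 12253 / (12253 + 11134) * 100
hit rate = 12253 / 23387 * 100
hit rate = 52.39%

52.39%


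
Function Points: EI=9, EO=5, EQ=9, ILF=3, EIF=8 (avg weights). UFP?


UFP = EI*4 + EO*5 + EQ*4 + ILF*10 + EIF*7
UFP = 9*4 + 5*5 + 9*4 + 3*10 + 8*7
UFP = 36 + 25 + 36 + 30 + 56
UFP = 183

183


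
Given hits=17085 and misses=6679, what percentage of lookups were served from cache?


Formula: hit rate = hits / (hits + misses) * 100
hit rate = 17085 / (17085 + 6679) * 100
hit rate = 17085 / 23764 * 100
hit rate = 71.89%

71.89%


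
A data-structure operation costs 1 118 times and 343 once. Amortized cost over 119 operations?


Formula: Amortized cost = Total cost / Operations
Total cost = (118 * 1) + (1 * 343)
Total cost = 118 + 343 = 461
Amortized = 461 / 119 = 3.8739

3.8739


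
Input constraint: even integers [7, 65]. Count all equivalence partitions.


Constraint: even integers in [7, 65]
Class 1: x < 7 — out-of-range invalid
Class 2: x in [7,65] but odd — wrong type invalid
Class 3: x in [7,65] and even — valid
Class 4: x > 65 — out-of-range invalid
Total equivalence classes: 4

4 equivalence classes


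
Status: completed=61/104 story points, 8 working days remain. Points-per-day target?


Formula: Required rate = Remaining points / Days left
Remaining = 104 - 61 = 43 points
Required rate = 43 / 8 = 5.38 points/day

5.38 points/day


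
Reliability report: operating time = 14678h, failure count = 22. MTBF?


Formula: MTBF = Total operating time / Number of failures
MTBF = 14678 / 22
MTBF = 667.18 hours

667.18 hours


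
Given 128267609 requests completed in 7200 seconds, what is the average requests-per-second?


Formula: throughput = requests / seconds
throughput = 128267609 / 7200
throughput = 17814.95 requests/second

17814.95 requests/second


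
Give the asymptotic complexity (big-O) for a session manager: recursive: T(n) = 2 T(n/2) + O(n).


Reasoning: master theorem case 2 (merge-sort recurrence)
Complexity: O(n log n)

O(n log n)


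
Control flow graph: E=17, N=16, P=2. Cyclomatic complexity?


Formula: V(G) = E - N + 2P
V(G) = 17 - 16 + 2*2
V(G) = 1 + 4
V(G) = 5

5


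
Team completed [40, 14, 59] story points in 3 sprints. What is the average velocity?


Formula: Avg velocity = Total points / Number of sprints
Points: [40, 14, 59]
Sum = 40 + 14 + 59 = 113
Avg velocity = 113 / 3 = 37.67 points/sprint

37.67 points/sprint


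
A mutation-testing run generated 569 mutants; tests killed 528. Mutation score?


Mutation score = killed / total * 100
Mutation score = 528 / 569 * 100
Mutation score = 92.79%

92.79%


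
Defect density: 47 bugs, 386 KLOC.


Defect density = defects / KLOC
Defect density = 47 / 386
Defect density = 0.122 defects/KLOC

0.122 defects/KLOC


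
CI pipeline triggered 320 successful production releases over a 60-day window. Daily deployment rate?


Formula: deployments per day = releases / days
= 320 / 60
= 5.333 deploys/day
(equivalently, 37.33 deploys/week)

5.333 deploys/day


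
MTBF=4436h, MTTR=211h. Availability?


Availability = MTBF / (MTBF + MTTR)
Availability = 4436 / (4436 + 211)
Availability = 4436 / 4647
Availability = 95.4594%

95.4594%


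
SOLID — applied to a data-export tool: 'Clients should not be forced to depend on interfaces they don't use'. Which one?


This describes the Interface Segregation Principle (ISP)

Interface Segregation Principle (ISP)


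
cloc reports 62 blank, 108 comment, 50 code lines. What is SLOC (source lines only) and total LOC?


Total LOC = blank + comment + code
Total LOC = 62 + 108 + 50 = 220
SLOC (source only) = code = 50

Total LOC: 220, SLOC: 50


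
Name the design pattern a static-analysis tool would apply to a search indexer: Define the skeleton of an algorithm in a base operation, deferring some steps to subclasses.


This matches the Template Method pattern

Template Method


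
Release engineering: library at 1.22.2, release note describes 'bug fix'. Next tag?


Current: 1.22.2
Change category: 'bug fix' → patch bump
SemVer rule: patch bump → increment PATCH (MAJOR and MINOR unchanged)
New: 1.22.3

1.22.3


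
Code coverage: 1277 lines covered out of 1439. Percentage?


Coverage = covered / total * 100
Coverage = 1277 / 1439 * 100
Coverage = 88.74%

88.74%


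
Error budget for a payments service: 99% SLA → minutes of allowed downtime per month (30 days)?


Formula: allowed downtime = period * (100 - SLA) / 100
Period (month (30 days)) = 43200 minutes
Unavailability fraction = (100 - 99.0) / 100
Allowed downtime = 43200 * (100 - 99.0) / 100
Allowed downtime = 432.0 minutes

432.0 minutes


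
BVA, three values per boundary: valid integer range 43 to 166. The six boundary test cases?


Range: [43, 166]
Boundaries: just below min, min, min+1, max-1, max, just above max
Values: [42, 43, 44, 165, 166, 167]

[42, 43, 44, 165, 166, 167]


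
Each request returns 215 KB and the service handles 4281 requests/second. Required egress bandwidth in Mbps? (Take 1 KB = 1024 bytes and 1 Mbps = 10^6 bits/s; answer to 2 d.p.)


Formula: Mbps = payload_bytes * RPS * 8 / 1e6
Payload per request = 215 KB = 215 * 1024 = 220160 bytes
Total bytes/sec = 220160 * 4281 = 942504960
Total bits/sec = 942504960 * 8 = 7540039680
Mbps = 7540039680 / 1e6 = 7540.04

7540.04 Mbps


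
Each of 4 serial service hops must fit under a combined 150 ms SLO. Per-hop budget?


Formula: per_stage = total_budget / stages
per_stage = 150 / 4
per_stage = 37.5 ms

37.5 ms


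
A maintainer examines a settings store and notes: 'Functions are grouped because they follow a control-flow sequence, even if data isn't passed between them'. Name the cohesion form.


Reasoning: Grouped by order of execution within a routine, not by data flow
Type: Procedural cohesion

Procedural cohesion


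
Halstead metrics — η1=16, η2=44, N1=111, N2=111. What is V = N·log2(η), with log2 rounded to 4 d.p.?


Formula: V = N * log2(η), where N = N1 + N2 and η = η1 + η2
η = 16 + 44 = 60
N = 111 + 111 = 222
log2(60) ≈ 5.9069
V = 222 * 5.9069 = 1311.33

1311.33


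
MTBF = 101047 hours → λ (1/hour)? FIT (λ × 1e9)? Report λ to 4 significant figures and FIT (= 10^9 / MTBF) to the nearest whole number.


Formula: λ = 1 / MTBF; FIT = λ × 1e9 = 1e9 / MTBF
λ = 1 / 101047 ≈ 9.896e-06 failures/hour
FIT = 1e9 / 101047 ≈ 9896 failures per 1e9 hours (nearest whole number)

λ = 9.896e-06 /h, FIT = 9896


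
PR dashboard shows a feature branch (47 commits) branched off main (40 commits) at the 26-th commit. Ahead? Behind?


Common ancestor: commit #26
feature commits after divergence: 47 - 26 = 21
main commits after divergence: 40 - 26 = 14
feature is 21 commits ahead of main
main is 14 commits ahead of feature

feature ahead: 21, main ahead: 14


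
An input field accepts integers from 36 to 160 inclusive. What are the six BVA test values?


Range: [36, 160]
Boundaries: just below min, min, min+1, max-1, max, just above max
Values: [35, 36, 37, 159, 160, 161]

[35, 36, 37, 159, 160, 161]


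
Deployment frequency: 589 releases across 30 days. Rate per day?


Formula: deployments per day = releases / days
= 589 / 30
= 19.633 deploys/day
(equivalently, 137.43 deploys/week)

19.633 deploys/day


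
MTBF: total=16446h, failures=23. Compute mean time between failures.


Formula: MTBF = Total operating time / Number of failures
MTBF = 16446 / 23
MTBF = 715.04 hours

715.04 hours


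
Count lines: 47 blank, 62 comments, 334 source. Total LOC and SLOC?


Total LOC = blank + comment + code
Total LOC = 47 + 62 + 334 = 443
SLOC (source only) = code = 334

Total LOC: 443, SLOC: 334


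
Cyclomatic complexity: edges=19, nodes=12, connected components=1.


Formula: V(G) = E - N + 2P
V(G) = 19 - 12 + 2*1
V(G) = 7 + 2
V(G) = 9

9


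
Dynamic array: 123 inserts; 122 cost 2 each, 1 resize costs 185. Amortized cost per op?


Formula: Amortized cost = Total cost / Operations
Total cost = (122 * 2) + (1 * 185)
Total cost = 244 + 185 = 429
Amortized = 429 / 123 = 3.4878

3.4878


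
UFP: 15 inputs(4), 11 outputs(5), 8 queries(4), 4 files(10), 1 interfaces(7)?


UFP = EI*4 + EO*5 + EQ*4 + ILF*10 + EIF*7
UFP = 15*4 + 11*5 + 8*4 + 4*10 + 1*7
UFP = 60 + 55 + 32 + 40 + 7
UFP = 194

194


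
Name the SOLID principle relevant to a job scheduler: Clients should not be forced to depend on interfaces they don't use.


This describes the Interface Segregation Principle (ISP)

Interface Segregation Principle (ISP)


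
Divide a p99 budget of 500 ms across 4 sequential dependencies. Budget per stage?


Formula: per_stage = total_budget / stages
per_stage = 500 / 4
per_stage = 125.0 ms

125.0 ms


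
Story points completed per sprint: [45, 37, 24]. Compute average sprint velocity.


Formula: Avg velocity = Total points / Number of sprints
Points: [45, 37, 24]
Sum = 45 + 37 + 24 = 106
Avg velocity = 106 / 3 = 35.33 points/sprint

35.33 points/sprint


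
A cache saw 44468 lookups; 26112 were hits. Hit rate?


Formula: hit rate = hits / (hits + misses) * 100
hit rate = 26112 / (26112 + 18356) * 100
hit rate = 26112 / 44468 * 100
hit rate = 58.72%

58.72%


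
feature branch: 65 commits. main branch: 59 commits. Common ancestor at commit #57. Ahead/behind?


Common ancestor: commit #57
feature commits after divergence: 65 - 57 = 8
main commits after divergence: 59 - 57 = 2
feature is 8 commits ahead of main
main is 2 commits ahead of feature

feature ahead: 8, main ahead: 2


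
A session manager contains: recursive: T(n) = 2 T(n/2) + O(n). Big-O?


Reasoning: master theorem case 2 (merge-sort recurrence)
Complexity: O(n log n)

O(n log n)


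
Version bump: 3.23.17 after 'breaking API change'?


Current: 3.23.17
Change category: 'breaking API change' → major bump
SemVer rule: major bump → increment MAJOR, reset MINOR and PATCH to 0
New: 4.0.0

4.0.0


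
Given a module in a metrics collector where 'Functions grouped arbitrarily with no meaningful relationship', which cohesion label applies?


Reasoning: Worst: random grouping
Type: Coincidental cohesion

Coincidental cohesion


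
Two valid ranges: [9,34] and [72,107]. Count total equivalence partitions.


Valid ranges: [9,34] and [72,107]
Class 1: x < 9 — invalid
Class 2: 9 ≤ x ≤ 34 — valid
Class 3: 34 < x < 72 — invalid (gap between ranges)
Class 4: 72 ≤ x ≤ 107 — valid
Class 5: x > 107 — invalid
Total equivalence classes: 5

5 equivalence classes


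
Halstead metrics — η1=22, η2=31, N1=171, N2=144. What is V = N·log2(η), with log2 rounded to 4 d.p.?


Formula: V = N * log2(η), where N = N1 + N2 and η = η1 + η2
η = 22 + 31 = 53
N = 171 + 144 = 315
log2(53) ≈ 5.7279
V = 315 * 5.7279 = 1804.29

1804.29


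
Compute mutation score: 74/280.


Mutation score = killed / total * 100
Mutation score = 74 / 280 * 100
Mutation score = 26.43%

26.43%


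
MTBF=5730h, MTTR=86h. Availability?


Availability = MTBF / (MTBF + MTTR)
Availability = 5730 / (5730 + 86)
Availability = 5730 / 5816
Availability = 98.5213%

98.5213%


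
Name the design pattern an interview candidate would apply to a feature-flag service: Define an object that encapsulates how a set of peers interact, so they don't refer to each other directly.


This matches the Mediator pattern

Mediator


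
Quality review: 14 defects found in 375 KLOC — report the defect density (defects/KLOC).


Defect density = defects / KLOC
Defect density = 14 / 375
Defect density = 0.037 defects/KLOC

0.037 defects/KLOC


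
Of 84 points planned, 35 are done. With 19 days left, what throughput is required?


Formula: Required rate = Remaining points / Days left
Remaining = 84 - 35 = 49 points
Required rate = 49 / 19 = 2.58 points/day

2.58 points/day


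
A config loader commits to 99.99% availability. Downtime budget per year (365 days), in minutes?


Formula: allowed downtime = period * (100 - SLA) / 100
Period (year (365 days)) = 525600 minutes
Unavailability fraction = (100 - 99.99) / 100
Allowed downtime = 525600 * (100 - 99.99) / 100
Allowed downtime = 52.56 minutes

52.56 minutes


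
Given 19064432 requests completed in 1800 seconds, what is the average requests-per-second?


Formula: throughput = requests / seconds
throughput = 19064432 / 1800
throughput = 10591.35 requests/second

10591.35 requests/second


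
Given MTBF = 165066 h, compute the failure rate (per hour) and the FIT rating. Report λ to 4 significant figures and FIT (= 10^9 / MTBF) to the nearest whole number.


Formula: λ = 1 / MTBF; FIT = λ × 1e9 = 1e9 / MTBF
λ = 1 / 165066 ≈ 6.058e-06 failures/hour
FIT = 1e9 / 165066 ≈ 6058 failures per 1e9 hours (nearest whole number)

λ = 6.058e-06 /h, FIT = 6058


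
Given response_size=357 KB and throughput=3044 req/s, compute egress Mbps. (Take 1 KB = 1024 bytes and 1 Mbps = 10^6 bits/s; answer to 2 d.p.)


Formula: Mbps = payload_bytes * RPS * 8 / 1e6
Payload per request = 357 KB = 357 * 1024 = 365568 bytes
Total bytes/sec = 365568 * 3044 = 1112788992
Total bits/sec = 1112788992 * 8 = 8902311936
Mbps = 8902311936 / 1e6 = 8902.31

8902.31 Mbps


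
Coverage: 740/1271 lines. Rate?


Coverage = covered / total * 100
Coverage = 740 / 1271 * 100
Coverage = 58.22%

58.22%


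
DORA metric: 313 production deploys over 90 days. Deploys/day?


Formula: deployments per day = releases / days
= 313 / 90
= 3.478 deploys/day
(equivalently, 24.34 deploys/week)

3.478 deploys/day


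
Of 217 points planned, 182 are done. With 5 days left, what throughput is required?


Formula: Required rate = Remaining points / Days left
Remaining = 217 - 182 = 35 points
Required rate = 35 / 5 = 7.0 points/day

7.0 points/day


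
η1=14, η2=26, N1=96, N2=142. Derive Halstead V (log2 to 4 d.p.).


Formula: V = N * log2(η), where N = N1 + N2 and η = η1 + η2
η = 14 + 26 = 40
N = 96 + 142 = 238
log2(40) ≈ 5.3219
V = 238 * 5.3219 = 1266.61

1266.61


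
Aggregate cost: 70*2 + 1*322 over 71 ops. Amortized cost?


Formula: Amortized cost = Total cost / Operations
Total cost = (70 * 2) + (1 * 322)
Total cost = 140 + 322 = 462
Amortized = 462 / 71 = 6.507

6.507


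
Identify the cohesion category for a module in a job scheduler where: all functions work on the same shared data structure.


Reasoning: Functions share data
Type: Communicational cohesion

Communicational cohesion


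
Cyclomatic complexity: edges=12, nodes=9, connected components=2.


Formula: V(G) = E - N + 2P
V(G) = 12 - 9 + 2*2
V(G) = 3 + 4
V(G) = 7

7


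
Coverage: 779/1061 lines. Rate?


Coverage = covered / total * 100
Coverage = 779 / 1061 * 100
Coverage = 73.42%

73.42%


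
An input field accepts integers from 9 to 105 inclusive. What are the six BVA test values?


Range: [9, 105]
Boundaries: just below min, min, min+1, max-1, max, just above max
Values: [8, 9, 10, 104, 105, 106]

[8, 9, 10, 104, 105, 106]


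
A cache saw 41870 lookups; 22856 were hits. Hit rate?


Formula: hit rate = hits / (hits + misses) * 100
hit rate = 22856 / (22856 + 19014) * 100
hit rate = 22856 / 41870 * 100
hit rate = 54.59%

54.59%


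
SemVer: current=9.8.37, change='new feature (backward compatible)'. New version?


Current: 9.8.37
Change category: 'new feature (backward compatible)' → minor bump
SemVer rule: minor bump → increment MINOR, reset PATCH to 0 (MAJOR unchanged)
New: 9.9.0

9.9.0


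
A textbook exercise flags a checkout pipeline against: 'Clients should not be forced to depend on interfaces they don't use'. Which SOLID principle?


This describes the Interface Segregation Principle (ISP)

Interface Segregation Principle (ISP)


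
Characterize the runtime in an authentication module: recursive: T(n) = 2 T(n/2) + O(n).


Reasoning: master theorem case 2 (merge-sort recurrence)
Complexity: O(n log n)

O(n log n)


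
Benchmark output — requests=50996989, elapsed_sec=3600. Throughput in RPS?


Formula: throughput = requests / seconds
throughput = 50996989 / 3600
throughput = 14165.83 requests/second

14165.83 requests/second


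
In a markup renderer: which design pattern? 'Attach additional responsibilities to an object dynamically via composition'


This matches the Decorator pattern

Decorator


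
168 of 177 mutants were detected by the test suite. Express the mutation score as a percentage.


Mutation score = killed / total * 100
Mutation score = 168 / 177 * 100
Mutation score = 94.92%

94.92%


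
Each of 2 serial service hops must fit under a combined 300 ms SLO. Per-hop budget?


Formula: per_stage = total_budget / stages
per_stage = 300 / 2
per_stage = 150.0 ms

150.0 ms


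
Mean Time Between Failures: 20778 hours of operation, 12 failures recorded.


Formula: MTBF = Total operating time / Number of failures
MTBF = 20778 / 12
MTBF = 1731.5 hours

1731.5 hours


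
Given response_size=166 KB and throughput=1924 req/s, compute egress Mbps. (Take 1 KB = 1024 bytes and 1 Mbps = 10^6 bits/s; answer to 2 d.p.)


Formula: Mbps = payload_bytes * RPS * 8 / 1e6
Payload per request = 166 KB = 166 * 1024 = 169984 bytes
Total bytes/sec = 169984 * 1924 = 327049216
Total bits/sec = 327049216 * 8 = 2616393728
Mbps = 2616393728 / 1e6 = 2616.39

2616.39 Mbps


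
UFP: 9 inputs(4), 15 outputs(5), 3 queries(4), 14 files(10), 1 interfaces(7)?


UFP = EI*4 + EO*5 + EQ*4 + ILF*10 + EIF*7
UFP = 9*4 + 15*5 + 3*4 + 14*10 + 1*7
UFP = 36 + 75 + 12 + 140 + 7
UFP = 270

270


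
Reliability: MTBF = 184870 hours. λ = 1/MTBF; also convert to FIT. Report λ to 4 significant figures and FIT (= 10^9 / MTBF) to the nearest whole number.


Formula: λ = 1 / MTBF; FIT = λ × 1e9 = 1e9 / MTBF
λ = 1 / 184870 ≈ 5.409e-06 failures/hour
FIT = 1e9 / 184870 ≈ 5409 failures per 1e9 hours (nearest whole number)

λ = 5.409e-06 /h, FIT = 5409


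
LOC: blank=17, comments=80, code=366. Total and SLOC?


Total LOC = blank + comment + code
Total LOC = 17 + 80 + 366 = 463
SLOC (source only) = code = 366

Total LOC: 463, SLOC: 366


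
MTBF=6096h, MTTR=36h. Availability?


Availability = MTBF / (MTBF + MTTR)
Availability = 6096 / (6096 + 36)
Availability = 6096 / 6132
Availability = 99.4129%

99.4129%


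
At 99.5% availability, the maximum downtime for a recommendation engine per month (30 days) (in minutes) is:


Formula: allowed downtime = period * (100 - SLA) / 100
Period (month (30 days)) = 43200 minutes
Unavailability fraction = (100 - 99.5) / 100
Allowed downtime = 43200 * (100 - 99.5) / 100
Allowed downtime = 216.0 minutes

216.0 minutes


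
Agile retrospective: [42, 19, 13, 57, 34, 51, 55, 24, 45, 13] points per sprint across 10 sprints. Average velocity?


Formula: Avg velocity = Total points / Number of sprints
Points: [42, 19, 13, 57, 34, 51, 55, 24, 45, 13]
Sum = 42 + 19 + 13 + 57 + 34 + 51 + 55 + 24 + 45 + 13 = 353
Avg velocity = 353 / 10 = 35.3 points/sprint

35.3 points/sprint


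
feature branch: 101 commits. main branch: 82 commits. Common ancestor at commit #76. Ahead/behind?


Common ancestor: commit #76
feature commits after divergence: 101 - 76 = 25
main commits after divergence: 82 - 76 = 6
feature is 25 commits ahead of main
main is 6 commits ahead of feature

feature ahead: 25, main ahead: 6


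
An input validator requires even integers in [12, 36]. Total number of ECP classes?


Constraint: even integers in [12, 36]
Class 1: x < 12 — out-of-range invalid
Class 2: x in [12,36] but odd — wrong type invalid
Class 3: x in [12,36] and even — valid
Class 4: x > 36 — out-of-range invalid
Total equivalence classes: 4

4 equivalence classes


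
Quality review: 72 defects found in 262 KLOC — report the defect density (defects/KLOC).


Defect density = defects / KLOC
Defect density = 72 / 262
Defect density = 0.275 defects/KLOC

0.275 defects/KLOC


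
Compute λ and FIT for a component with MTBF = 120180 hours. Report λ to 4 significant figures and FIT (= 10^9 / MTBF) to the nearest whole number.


Formula: λ = 1 / MTBF; FIT = λ × 1e9 = 1e9 / MTBF
λ = 1 / 120180 ≈ 8.321e-06 failures/hour
FIT = 1e9 / 120180 ≈ 8321 failures per 1e9 hours (nearest whole number)

λ = 8.321e-06 /h, FIT = 8321


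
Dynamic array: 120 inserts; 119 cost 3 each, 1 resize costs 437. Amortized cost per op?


Formula: Amortized cost = Total cost / Operations
Total cost = (119 * 3) + (1 * 437)
Total cost = 357 + 437 = 794
Amortized = 794 / 120 = 6.6167

6.6167


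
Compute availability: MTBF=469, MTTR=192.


Availability = MTBF / (MTBF + MTTR)
Availability = 469 / (469 + 192)
Availability = 469 / 661
Availability = 70.9531%

70.9531%


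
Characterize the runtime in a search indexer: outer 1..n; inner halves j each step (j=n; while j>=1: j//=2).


Reasoning: n times log n
Complexity: O(n log n)

O(n log n)


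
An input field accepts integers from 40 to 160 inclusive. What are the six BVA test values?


Range: [40, 160]
Boundaries: just below min, min, min+1, max-1, max, just above max
Values: [39, 40, 41, 159, 160, 161]

[39, 40, 41, 159, 160, 161]


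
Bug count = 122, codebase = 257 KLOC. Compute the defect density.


Defect density = defects / KLOC
Defect density = 122 / 257
Defect density = 0.475 defects/KLOC

0.475 defects/KLOC


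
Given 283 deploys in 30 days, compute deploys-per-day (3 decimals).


Formula: deployments per day = releases / days
= 283 / 30
= 9.433 deploys/day
(equivalently, 66.03 deploys/week)

9.433 deploys/day


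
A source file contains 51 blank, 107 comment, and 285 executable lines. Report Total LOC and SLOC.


Total LOC = blank + comment + code
Total LOC = 51 + 107 + 285 = 443
SLOC (source only) = code = 285

Total LOC: 443, SLOC: 285


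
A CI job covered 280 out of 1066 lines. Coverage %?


Coverage = covered / total * 100
Coverage = 280 / 1066 * 100
Coverage = 26.27%

26.27%


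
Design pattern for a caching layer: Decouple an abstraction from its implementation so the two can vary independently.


This matches the Bridge pattern

Bridge


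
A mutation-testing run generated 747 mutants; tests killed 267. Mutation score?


Mutation score = killed / total * 100
Mutation score = 267 / 747 * 100
Mutation score = 35.74%

35.74%


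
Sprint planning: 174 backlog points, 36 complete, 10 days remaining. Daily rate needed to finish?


Formula: Required rate = Remaining points / Days left
Remaining = 174 - 36 = 138 points
Required rate = 138 / 10 = 13.8 points/day

13.8 points/day


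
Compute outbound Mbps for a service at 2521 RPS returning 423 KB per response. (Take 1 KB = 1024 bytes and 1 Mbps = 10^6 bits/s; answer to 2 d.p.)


Formula: Mbps = payload_bytes * RPS * 8 / 1e6
Payload per request = 423 KB = 423 * 1024 = 433152 bytes
Total bytes/sec = 433152 * 2521 = 1091976192
Total bits/sec = 1091976192 * 8 = 8735809536
Mbps = 8735809536 / 1e6 = 8735.81

8735.81 Mbps


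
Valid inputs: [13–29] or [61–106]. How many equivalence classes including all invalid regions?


Valid ranges: [13,29] and [61,106]
Class 1: x < 13 — invalid
Class 2: 13 ≤ x ≤ 29 — valid
Class 3: 29 < x < 61 — invalid (gap between ranges)
Class 4: 61 ≤ x ≤ 106 — valid
Class 5: x > 106 — invalid
Total equivalence classes: 5

5 equivalence classes


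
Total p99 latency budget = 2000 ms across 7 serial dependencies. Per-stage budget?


Formula: per_stage = total_budget / stages
per_stage = 2000 / 7
per_stage = 285.71 ms

285.71 ms


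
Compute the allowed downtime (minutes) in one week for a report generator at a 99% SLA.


Formula: allowed downtime = period * (100 - SLA) / 100
Period (week) = 10080 minutes
Unavailability fraction = (100 - 99.0) / 100
Allowed downtime = 10080 * (100 - 99.0) / 100
Allowed downtime = 100.8 minutes

100.8 minutes


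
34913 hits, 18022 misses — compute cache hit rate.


Formula: hit rate = hits / (hits + misses) * 100
hit rate = 34913 / (34913 + 18022) * 100
hit rate = 34913 / 52935 * 100
hit rate = 65.95%

65.95%


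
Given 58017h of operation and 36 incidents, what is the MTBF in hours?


Formula: MTBF = Total operating time / Number of failures
MTBF = 58017 / 36
MTBF = 1611.58 hours

1611.58 hours


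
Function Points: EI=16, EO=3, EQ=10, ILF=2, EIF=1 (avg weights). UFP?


UFP = EI*4 + EO*5 + EQ*4 + ILF*10 + EIF*7
UFP = 16*4 + 3*5 + 10*4 + 2*10 + 1*7
UFP = 64 + 15 + 40 + 20 + 7
UFP = 146

146


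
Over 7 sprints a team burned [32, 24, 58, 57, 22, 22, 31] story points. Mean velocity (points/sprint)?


Formula: Avg velocity = Total points / Number of sprints
Points: [32, 24, 58, 57, 22, 22, 31]
Sum = 32 + 24 + 58 + 57 + 22 + 22 + 31 = 246
Avg velocity = 246 / 7 = 35.14 points/sprint

35.14 points/sprint


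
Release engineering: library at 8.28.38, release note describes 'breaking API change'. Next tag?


Current: 8.28.38
Change category: 'breaking API change' → major bump
SemVer rule: major bump → increment MAJOR, reset MINOR and PATCH to 0
New: 9.0.0

9.0.0


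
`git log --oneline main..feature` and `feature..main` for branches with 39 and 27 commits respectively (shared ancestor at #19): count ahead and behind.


Common ancestor: commit #19
feature commits after divergence: 39 - 19 = 20
main commits after divergence: 27 - 19 = 8
feature is 20 commits ahead of main
main is 8 commits ahead of feature

feature ahead: 20, main ahead: 8


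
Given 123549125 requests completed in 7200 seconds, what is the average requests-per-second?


Formula: throughput = requests / seconds
throughput = 123549125 / 7200
throughput = 17159.6 requests/second

17159.6 requests/second


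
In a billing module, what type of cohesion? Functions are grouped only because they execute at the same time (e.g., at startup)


Reasoning: Related by timing only
Type: Temporal cohesion

Temporal cohesion


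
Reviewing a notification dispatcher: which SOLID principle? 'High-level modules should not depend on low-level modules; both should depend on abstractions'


This describes the Dependency Inversion Principle (DIP)

Dependency Inversion Principle (DIP)


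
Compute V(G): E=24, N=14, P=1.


Formula: V(G) = E - N + 2P
V(G) = 24 - 14 + 2*1
V(G) = 10 + 2
V(G) = 12

12


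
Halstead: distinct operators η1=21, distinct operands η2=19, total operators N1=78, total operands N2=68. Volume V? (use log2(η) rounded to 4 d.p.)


Formula: V = N * log2(η), where N = N1 + N2 and η = η1 + η2
η = 21 + 19 = 40
N = 78 + 68 = 146
log2(40) ≈ 5.3219
V = 146 * 5.3219 = 777.00

777.00


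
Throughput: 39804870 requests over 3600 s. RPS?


Formula: throughput = requests / seconds
throughput = 39804870 / 3600
throughput = 11056.91 requests/second

11056.91 requests/second


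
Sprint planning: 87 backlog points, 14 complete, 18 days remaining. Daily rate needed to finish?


Formula: Required rate = Remaining points / Days left
Remaining = 87 - 14 = 73 points
Required rate = 73 / 18 = 4.06 points/day

4.06 points/day


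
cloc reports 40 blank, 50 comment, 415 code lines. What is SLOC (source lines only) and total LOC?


Total LOC = blank + comment + code
Total LOC = 40 + 50 + 415 = 505
SLOC (source only) = code = 415

Total LOC: 505, SLOC: 415


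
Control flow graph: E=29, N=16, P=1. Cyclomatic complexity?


Formula: V(G) = E - N + 2P
V(G) = 29 - 16 + 2*1
V(G) = 13 + 2
V(G) = 15

15


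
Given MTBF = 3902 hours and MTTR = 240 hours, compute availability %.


Availability = MTBF / (MTBF + MTTR)
Availability = 3902 / (3902 + 240)
Availability = 3902 / 4142
Availability = 94.2057%

94.2057%


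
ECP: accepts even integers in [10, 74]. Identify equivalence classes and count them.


Constraint: even integers in [10, 74]
Class 1: x < 10 — out-of-range invalid
Class 2: x in [10,74] but odd — wrong type invalid
Class 3: x in [10,74] and even — valid
Class 4: x > 74 — out-of-range invalid
Total equivalence classes: 4

4 equivalence classes


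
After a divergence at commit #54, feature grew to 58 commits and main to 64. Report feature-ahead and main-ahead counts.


Common ancestor: commit #54
feature commits after divergence: 58 - 54 = 4
main commits after divergence: 64 - 54 = 10
feature is 4 commits ahead of main
main is 10 commits ahead of feature

feature ahead: 4, main ahead: 10


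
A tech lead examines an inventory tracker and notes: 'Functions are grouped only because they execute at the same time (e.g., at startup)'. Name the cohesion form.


Reasoning: Related by timing only
Type: Temporal cohesion

Temporal cohesion


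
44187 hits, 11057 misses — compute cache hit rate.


Formula: hit rate = hits / (hits + misses) * 100
hit rate = 44187 / (44187 + 11057) * 100
hit rate = 44187 / 55244 * 100
hit rate = 79.99%

79.99%


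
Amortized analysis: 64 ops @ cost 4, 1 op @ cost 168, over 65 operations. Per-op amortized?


Formula: Amortized cost = Total cost / Operations
Total cost = (64 * 4) + (1 * 168)
Total cost = 256 + 168 = 424
Amortized = 424 / 65 = 6.5231

6.5231


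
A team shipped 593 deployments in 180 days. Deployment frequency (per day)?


Formula: deployments per day = releases / days
= 593 / 180
= 3.294 deploys/day
(equivalently, 23.06 deploys/week)

3.294 deploys/day


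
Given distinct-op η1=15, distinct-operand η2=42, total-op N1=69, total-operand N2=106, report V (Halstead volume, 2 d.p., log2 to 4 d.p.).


Formula: V = N * log2(η), where N = N1 + N2 and η = η1 + η2
η = 15 + 42 = 57
N = 69 + 106 = 175
log2(57) ≈ 5.8329
V = 175 * 5.8329 = 1020.76

1020.76


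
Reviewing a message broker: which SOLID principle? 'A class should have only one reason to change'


This describes the Single Responsibility Principle (SRP)

Single Responsibility Principle (SRP)


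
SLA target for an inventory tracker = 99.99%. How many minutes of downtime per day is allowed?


Formula: allowed downtime = period * (100 - SLA) / 100
Period (day) = 1440 minutes
Unavailability fraction = (100 - 99.99) / 100
Allowed downtime = 1440 * (100 - 99.99) / 100
Allowed downtime = 0.144 minutes

0.144 minutes


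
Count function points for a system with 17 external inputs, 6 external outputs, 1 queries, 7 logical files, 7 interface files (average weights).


UFP = EI*4 + EO*5 + EQ*4 + ILF*10 + EIF*7
UFP = 17*4 + 6*5 + 1*4 + 7*10 + 7*7
UFP = 68 + 30 + 4 + 70 + 49
UFP = 221

221


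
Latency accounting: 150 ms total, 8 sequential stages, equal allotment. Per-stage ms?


Formula: per_stage = total_budget / stages
per_stage = 150 / 8
per_stage = 18.75 ms

18.75 ms


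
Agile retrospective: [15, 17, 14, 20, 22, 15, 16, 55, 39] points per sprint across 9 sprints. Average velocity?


Formula: Avg velocity = Total points / Number of sprints
Points: [15, 17, 14, 20, 22, 15, 16, 55, 39]
Sum = 15 + 17 + 14 + 20 + 22 + 15 + 16 + 55 + 39 = 213
Avg velocity = 213 / 9 = 23.67 points/sprint

23.67 points/sprint


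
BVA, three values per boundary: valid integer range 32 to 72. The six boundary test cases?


Range: [32, 72]
Boundaries: just below min, min, min+1, max-1, max, just above max
Values: [31, 32, 33, 71, 72, 73]

[31, 32, 33, 71, 72, 73]


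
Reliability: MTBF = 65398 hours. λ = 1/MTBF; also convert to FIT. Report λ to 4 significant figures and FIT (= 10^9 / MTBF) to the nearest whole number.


Formula: λ = 1 / MTBF; FIT = λ × 1e9 = 1e9 / MTBF
λ = 1 / 65398 ≈ 1.529e-05 failures/hour
FIT = 1e9 / 65398 ≈ 15291 failures per 1e9 hours (nearest whole number)

λ = 1.529e-05 /h, FIT = 15291


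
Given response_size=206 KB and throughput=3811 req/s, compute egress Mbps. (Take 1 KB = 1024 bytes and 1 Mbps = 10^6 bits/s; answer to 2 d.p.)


Formula: Mbps = payload_bytes * RPS * 8 / 1e6
Payload per request = 206 KB = 206 * 1024 = 210944 bytes
Total bytes/sec = 210944 * 3811 = 803907584
Total bits/sec = 803907584 * 8 = 6431260672
Mbps = 6431260672 / 1e6 = 6431.26

6431.26 Mbps


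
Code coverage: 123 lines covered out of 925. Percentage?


Coverage = covered / total * 100
Coverage = 123 / 925 * 100
Coverage = 13.3%

13.3%


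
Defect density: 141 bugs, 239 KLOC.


Defect density = defects / KLOC
Defect density = 141 / 239
Defect density = 0.59 defects/KLOC

0.59 defects/KLOC


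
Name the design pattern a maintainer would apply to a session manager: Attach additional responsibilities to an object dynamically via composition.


This matches the Decorator pattern

Decorator


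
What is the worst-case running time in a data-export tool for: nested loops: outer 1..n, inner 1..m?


Reasoning: product of independent bounds
Complexity: O(n*m)

O(n*m)
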